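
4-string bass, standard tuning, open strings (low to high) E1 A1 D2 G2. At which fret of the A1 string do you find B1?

2

B1 is 2 semitones above the open A1 (A–A#–B), so it sits at fret 2.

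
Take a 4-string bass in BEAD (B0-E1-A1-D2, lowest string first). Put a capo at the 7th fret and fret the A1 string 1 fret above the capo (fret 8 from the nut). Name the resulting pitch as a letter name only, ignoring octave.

The capo raises the open A1 by 7 semitones to E2; fretting 1 more gives A1 + 7 + 1 = A1 + 8 semitones, landing on F.

F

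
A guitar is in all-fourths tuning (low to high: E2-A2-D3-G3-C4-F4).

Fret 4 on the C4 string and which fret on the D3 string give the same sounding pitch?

C4 at fret 4 is C4 + 4 semitones = E4.
The open D3 string is 10 semitones below the open C4, so the same pitch on the D3 string lies at fret 4 + 10 = 14.

14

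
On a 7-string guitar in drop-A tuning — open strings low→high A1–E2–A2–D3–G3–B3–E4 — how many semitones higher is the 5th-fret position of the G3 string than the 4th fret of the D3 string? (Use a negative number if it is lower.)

G3 at fret 5 → C4 (MIDI 60); D3 at fret 4 → F♯3 (MIDI 54).
60 − 54 = 6, so the two pitches are 6 semitones apart.

6 semitones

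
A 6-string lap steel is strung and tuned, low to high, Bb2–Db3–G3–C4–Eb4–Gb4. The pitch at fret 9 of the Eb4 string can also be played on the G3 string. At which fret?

Fret 9 on Eb4 is MIDI 63 + 9 = 72 (C5). On the G3 string (open MIDI 55), that pitch is 72 − 55 = fret 17.

17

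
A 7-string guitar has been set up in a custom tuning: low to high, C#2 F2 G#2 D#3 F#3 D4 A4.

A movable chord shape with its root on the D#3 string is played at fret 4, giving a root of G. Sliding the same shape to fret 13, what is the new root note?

Moving from fret 4 to fret 13 shifts the root by 9 semitones.
G up 9 semitones is E.

E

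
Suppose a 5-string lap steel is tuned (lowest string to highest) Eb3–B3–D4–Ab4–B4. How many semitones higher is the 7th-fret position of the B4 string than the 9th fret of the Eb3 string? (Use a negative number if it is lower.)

B4 at fret 7 → Gb5 (MIDI 78); Eb3 at fret 9 → C4 (MIDI 60).
78 − 60 = 18, so the two pitches are 18 semitones apart.

18 semitones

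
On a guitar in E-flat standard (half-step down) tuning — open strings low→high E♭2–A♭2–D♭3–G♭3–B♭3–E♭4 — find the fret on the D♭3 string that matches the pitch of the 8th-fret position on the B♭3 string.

17

Fret 8 on B♭3 is MIDI 58 + 8 = 66 (G♭4). On the D♭3 string (open MIDI 49), that pitch is 66 − 49 = fret 17.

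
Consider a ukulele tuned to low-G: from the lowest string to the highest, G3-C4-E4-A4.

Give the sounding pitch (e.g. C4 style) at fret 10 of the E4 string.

D5

E4 is MIDI 64. Adding 10 gives 74, which is D5.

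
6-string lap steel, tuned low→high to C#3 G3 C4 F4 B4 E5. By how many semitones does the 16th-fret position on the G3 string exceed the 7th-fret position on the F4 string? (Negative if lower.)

G3 at fret 16 → B4 (MIDI 71); F4 at fret 7 → C5 (MIDI 72).
71 − 72 = -1, so the two pitches are 1 semitone apart.

-1 semitone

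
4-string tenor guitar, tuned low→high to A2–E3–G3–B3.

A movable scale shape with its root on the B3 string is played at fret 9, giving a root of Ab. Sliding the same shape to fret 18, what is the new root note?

Moving from fret 9 to fret 18 shifts the root by 9 semitones.
Ab up 9 semitones is F.

F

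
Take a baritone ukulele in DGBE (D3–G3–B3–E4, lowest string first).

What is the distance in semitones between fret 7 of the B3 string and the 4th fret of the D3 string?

12 semitones

B3 at fret 7 → F#4 (MIDI 66); D3 at fret 4 → F#3 (MIDI 54).
66 − 54 = 12, so the two pitches are 12 semitones apart, with F#4 the higher.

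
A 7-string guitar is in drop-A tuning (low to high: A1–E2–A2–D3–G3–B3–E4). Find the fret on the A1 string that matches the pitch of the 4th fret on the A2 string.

16

Fret 4 on A2 is MIDI 45 + 4 = 49 (C#3). On the A1 string (open MIDI 33), that pitch is 49 − 33 = fret 16.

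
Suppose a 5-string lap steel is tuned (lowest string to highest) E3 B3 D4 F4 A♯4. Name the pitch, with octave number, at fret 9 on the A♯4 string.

Each fret is one semitone, so A♯4 + 9 = G5.

G5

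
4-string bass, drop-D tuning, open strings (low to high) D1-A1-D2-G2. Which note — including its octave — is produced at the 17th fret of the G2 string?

Each fret is one semitone, so G2 + 17 = C4.

C4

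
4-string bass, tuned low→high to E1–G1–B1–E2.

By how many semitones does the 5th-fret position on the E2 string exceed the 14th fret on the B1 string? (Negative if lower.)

-4 semitones

E2 at fret 5 → A2 (MIDI 45); B1 at fret 14 → Db3 (MIDI 49).
45 − 49 = -4, so the two pitches are 4 semitones apart.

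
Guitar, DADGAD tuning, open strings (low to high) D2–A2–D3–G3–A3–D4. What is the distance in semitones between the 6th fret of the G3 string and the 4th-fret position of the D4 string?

G3 at fret 6 → C♯4 (MIDI 61); D4 at fret 4 → F♯4 (MIDI 66).
61 − 66 = -5, so the two pitches are 5 semitones apart, with F♯4 the higher.

5 semitones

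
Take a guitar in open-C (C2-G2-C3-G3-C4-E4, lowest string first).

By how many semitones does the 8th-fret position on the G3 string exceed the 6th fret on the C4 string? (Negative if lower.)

G3 at fret 8 → D#4 (MIDI 63); C4 at fret 6 → F#4 (MIDI 66).
63 − 66 = -3, so the two pitches are 3 semitones apart.

-3 semitones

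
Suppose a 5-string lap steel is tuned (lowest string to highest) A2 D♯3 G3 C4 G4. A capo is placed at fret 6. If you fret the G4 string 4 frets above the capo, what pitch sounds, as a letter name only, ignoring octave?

The capo raises the open G4 by 6 semitones to C♯5; fretting 4 more gives G4 + 6 + 4 = G4 + 10 semitones, landing on F.

F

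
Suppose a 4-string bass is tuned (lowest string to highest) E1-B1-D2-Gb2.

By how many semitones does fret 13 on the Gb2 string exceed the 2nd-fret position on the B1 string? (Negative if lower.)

18 semitones

Gb2 at fret 13 → G3 (MIDI 55); B1 at fret 2 → Db2 (MIDI 37).
55 − 37 = 18, so the two pitches are 18 semitones apart.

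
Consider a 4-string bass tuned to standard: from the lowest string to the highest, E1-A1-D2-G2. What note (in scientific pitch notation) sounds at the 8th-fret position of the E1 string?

C2

E1 is MIDI 28. Adding 8 gives 36, which is C2.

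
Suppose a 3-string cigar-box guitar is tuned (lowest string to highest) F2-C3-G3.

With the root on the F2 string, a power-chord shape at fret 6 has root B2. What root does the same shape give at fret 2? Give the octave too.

Moving from fret 6 to fret 2 shifts the root by -4 semitones.
B2 down 4 semitones is G2.

G2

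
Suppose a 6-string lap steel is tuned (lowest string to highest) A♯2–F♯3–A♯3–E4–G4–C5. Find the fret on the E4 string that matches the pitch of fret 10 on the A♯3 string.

A♯3 at fret 10 is A♯3 + 10 semitones = G♯4.
The open E4 string is 6 semitones above the open A♯3, so the same pitch on the E4 string lies at fret 10 − 6 = 4.

4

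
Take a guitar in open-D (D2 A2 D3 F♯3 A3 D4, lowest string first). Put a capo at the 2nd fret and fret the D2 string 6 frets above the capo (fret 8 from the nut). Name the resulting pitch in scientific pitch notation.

A♯2

The capo raises the open D2 by 2 semitones to E2; fretting 6 more gives D2 + 2 + 6 = D2 + 8 semitones = A♯2.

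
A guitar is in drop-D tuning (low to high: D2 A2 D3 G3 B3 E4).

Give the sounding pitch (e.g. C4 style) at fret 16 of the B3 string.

Each fret is one semitone, so B3 + 16 = D♯5.

D♯5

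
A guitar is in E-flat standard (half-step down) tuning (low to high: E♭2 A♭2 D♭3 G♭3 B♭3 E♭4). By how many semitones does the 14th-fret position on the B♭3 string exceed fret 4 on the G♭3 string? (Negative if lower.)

B♭3 at fret 14 → C5 (MIDI 72); G♭3 at fret 4 → B♭3 (MIDI 58).
72 − 58 = 14, so the two pitches are 14 semitones apart.

14 semitones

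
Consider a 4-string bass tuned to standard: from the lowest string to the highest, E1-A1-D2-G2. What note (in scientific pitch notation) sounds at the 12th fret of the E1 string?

E2

Each fret is one semitone, so E1 + 12 = E2.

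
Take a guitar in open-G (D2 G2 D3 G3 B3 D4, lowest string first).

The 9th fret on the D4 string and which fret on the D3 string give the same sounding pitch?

D4 at fret 9 is D4 + 9 semitones = B4.
The open D3 string is 12 semitones below the open D4, so the same pitch on the D3 string lies at fret 9 + 12 = 21.

21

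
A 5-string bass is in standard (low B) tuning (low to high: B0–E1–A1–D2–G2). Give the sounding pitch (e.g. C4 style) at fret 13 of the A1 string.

A♯2

Each fret is one semitone, so A1 + 13 = A♯2.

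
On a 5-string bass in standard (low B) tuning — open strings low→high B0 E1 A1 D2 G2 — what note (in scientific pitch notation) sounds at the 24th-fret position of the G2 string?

Each fret is one semitone, so G2 + 24 = G4.

G4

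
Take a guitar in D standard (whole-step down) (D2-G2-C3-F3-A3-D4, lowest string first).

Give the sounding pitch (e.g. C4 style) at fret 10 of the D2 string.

C3

D2 is MIDI 38. Adding 10 gives 48, which is C3.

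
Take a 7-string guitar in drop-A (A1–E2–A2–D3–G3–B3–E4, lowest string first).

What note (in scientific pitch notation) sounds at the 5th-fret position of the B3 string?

Each fret is one semitone, so B3 + 5 = E4.

E4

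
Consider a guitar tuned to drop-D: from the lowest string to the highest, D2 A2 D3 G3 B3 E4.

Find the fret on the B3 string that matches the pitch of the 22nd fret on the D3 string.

D3 at fret 22 is D3 + 22 semitones = C5.
The open B3 string is 9 semitones above the open D3, so the same pitch on the B3 string lies at fret 22 − 9 = 13.

13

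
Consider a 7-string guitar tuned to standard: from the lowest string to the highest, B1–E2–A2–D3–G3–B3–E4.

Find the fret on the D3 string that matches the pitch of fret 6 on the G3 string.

11

Fret 6 on G3 is MIDI 55 + 6 = 61 (C#4). On the D3 string (open MIDI 50), that pitch is 61 − 50 = fret 11.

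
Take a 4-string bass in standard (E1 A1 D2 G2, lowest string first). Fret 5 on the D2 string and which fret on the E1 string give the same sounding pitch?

Fret 5 on D2 is MIDI 38 + 5 = 43 (G2). On the E1 string (open MIDI 28), that pitch is 43 − 28 = fret 15.

15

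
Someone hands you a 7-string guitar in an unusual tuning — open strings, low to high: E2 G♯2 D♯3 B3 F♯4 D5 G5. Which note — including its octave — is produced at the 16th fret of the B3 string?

D♯5

Each fret is one semitone, so B3 + 16 = D♯5.
(Equivalently spelled E♭5.)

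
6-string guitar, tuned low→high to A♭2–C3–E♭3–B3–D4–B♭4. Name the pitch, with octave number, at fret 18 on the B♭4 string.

B♭4 is MIDI 70. Adding 18 gives 88, which is E6.

E6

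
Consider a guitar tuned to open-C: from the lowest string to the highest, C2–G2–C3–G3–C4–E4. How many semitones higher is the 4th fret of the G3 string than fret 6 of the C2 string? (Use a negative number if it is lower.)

G3 at fret 4 → B3 (MIDI 59); C2 at fret 6 → F♯2 (MIDI 42).
59 − 42 = 17, so the two pitches are 17 semitones apart.

17 semitones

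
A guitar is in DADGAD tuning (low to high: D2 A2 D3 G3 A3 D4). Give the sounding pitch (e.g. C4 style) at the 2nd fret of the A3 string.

B3

A3 is MIDI 57. Adding 2 gives 59, which is B3.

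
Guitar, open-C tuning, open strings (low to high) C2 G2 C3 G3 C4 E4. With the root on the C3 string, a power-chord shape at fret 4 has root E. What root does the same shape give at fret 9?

Moving from fret 4 to fret 9 shifts the root by 5 semitones.
E up 5 semitones is A.

A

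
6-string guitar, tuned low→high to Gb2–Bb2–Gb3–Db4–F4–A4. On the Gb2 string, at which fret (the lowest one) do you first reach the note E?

10

From Gb2, count semitones up the chromatic scale until reaching E: Gb–G–Ab–A–…–D–Eb–E — 10 steps.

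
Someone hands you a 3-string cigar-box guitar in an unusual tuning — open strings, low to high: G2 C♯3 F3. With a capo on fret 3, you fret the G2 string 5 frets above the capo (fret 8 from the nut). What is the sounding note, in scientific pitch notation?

The capo raises the open G2 by 3 semitones to A♯2; fretting 5 more gives G2 + 3 + 5 = G2 + 8 semitones = D♯3.

D♯3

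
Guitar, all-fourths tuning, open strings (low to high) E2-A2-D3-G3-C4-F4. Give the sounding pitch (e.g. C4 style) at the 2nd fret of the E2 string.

E2 is MIDI 40. Adding 2 gives 42, which is F♯2.

F♯2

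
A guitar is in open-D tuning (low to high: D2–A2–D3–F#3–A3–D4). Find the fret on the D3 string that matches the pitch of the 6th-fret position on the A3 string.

13

A3 at fret 6 is A3 + 6 semitones = D#4.
The open D3 string is 7 semitones below the open A3, so the same pitch on the D3 string lies at fret 6 + 7 = 13.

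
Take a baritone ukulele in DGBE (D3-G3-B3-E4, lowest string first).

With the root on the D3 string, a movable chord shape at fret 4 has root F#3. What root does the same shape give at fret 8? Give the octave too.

A#3

Moving from fret 4 to fret 8 shifts the root by 4 semitones.
F#3 up 4 semitones is A#3.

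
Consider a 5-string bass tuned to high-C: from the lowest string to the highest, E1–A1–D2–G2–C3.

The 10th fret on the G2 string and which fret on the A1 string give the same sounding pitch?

20

G2 at fret 10 is G2 + 10 semitones = F3.
The open A1 string is 10 semitones below the open G2, so the same pitch on the A1 string lies at fret 10 + 10 = 20.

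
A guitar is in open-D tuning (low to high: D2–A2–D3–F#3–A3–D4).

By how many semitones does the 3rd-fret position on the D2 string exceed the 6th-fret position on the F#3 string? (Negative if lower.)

D2 at fret 3 → F2 (MIDI 41); F#3 at fret 6 → C4 (MIDI 60).
41 − 60 = -19, so the two pitches are 19 semitones apart.

-19 semitones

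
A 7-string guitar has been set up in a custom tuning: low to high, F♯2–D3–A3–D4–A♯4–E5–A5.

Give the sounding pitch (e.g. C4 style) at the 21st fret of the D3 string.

B4

The open D3 string plus 21 semitones: D–D#–E–F–…–A–A#–B.
The walk passes from B into C once, so the octave number goes from 3 to 4.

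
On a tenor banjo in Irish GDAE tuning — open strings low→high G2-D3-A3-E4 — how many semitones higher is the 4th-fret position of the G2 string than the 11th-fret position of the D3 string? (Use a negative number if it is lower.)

-14 semitones

G2 at fret 4 → B2 (MIDI 47); D3 at fret 11 → C#4 (MIDI 61).
47 − 61 = -14, so the two pitches are 14 semitones apart.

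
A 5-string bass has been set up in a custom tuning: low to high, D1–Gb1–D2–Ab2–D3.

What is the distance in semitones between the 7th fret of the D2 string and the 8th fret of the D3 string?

D2 at fret 7 → A2 (MIDI 45); D3 at fret 8 → Bb3 (MIDI 58).
45 − 58 = -13, so the two pitches are 13 semitones apart, with Bb3 the higher.

13 semitones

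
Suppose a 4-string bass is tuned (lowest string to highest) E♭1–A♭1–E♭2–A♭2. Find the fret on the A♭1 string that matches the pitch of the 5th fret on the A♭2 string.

A♭2 at fret 5 is A♭2 + 5 semitones = D♭3.
The open A♭1 string is 12 semitones below the open A♭2, so the same pitch on the A♭1 string lies at fret 5 + 12 = 17.

17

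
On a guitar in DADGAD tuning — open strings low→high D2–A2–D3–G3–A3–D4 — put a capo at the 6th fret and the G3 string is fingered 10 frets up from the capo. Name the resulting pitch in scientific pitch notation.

B4

The capo raises the open G3 by 6 semitones to C#4; fretting 10 more gives G3 + 6 + 10 = G3 + 16 semitones = B4.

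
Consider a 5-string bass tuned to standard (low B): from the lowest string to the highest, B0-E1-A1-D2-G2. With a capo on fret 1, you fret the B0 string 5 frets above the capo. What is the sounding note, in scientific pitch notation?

The capo raises the open B0 by 1 semitone to C1; fretting 5 more gives B0 + 1 + 5 = B0 + 6 semitones = F1.

F1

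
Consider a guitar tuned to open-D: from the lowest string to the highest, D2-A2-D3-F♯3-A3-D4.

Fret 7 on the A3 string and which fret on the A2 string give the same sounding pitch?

19

Fret 7 on A3 is MIDI 57 + 7 = 64 (E4). On the A2 string (open MIDI 45), that pitch is 64 − 45 = fret 19.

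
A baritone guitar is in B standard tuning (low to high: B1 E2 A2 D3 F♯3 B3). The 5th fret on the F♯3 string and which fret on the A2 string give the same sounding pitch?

Fret 5 on F♯3 is MIDI 54 + 5 = 59 (B3). On the A2 string (open MIDI 45), that pitch is 59 − 45 = fret 14.

14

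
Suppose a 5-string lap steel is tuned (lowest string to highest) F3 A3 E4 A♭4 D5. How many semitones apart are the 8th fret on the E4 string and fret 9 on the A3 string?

E4 at fret 8 → C5 (MIDI 72); A3 at fret 9 → G♭4 (MIDI 66).
72 − 66 = 6, so the two pitches are 6 semitones apart, with C5 the higher.

6 semitones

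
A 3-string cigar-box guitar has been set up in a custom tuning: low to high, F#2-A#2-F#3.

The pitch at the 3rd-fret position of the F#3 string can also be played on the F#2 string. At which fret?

F#3 at fret 3 is F#3 + 3 semitones = A3.
The open F#2 string is 12 semitones below the open F#3, so the same pitch on the F#2 string lies at fret 3 + 12 = 15.

15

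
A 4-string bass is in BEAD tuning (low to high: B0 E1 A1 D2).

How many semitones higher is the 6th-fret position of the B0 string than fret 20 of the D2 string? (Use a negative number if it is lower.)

-29 semitones

B0 at fret 6 → F1 (MIDI 29); D2 at fret 20 → A#3 (MIDI 58).
29 − 58 = -29, so the two pitches are 29 semitones apart.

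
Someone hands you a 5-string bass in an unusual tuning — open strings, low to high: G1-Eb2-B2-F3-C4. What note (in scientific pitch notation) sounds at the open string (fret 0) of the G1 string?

Fret 0 is the open string itself, so the pitch is just G1.

G1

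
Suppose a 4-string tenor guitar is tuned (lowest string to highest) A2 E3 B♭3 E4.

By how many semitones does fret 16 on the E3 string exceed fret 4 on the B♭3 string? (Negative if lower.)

E3 at fret 16 → A♭4 (MIDI 68); B♭3 at fret 4 → D4 (MIDI 62).
68 − 62 = 6, so the two pitches are 6 semitones apart.

6 semitones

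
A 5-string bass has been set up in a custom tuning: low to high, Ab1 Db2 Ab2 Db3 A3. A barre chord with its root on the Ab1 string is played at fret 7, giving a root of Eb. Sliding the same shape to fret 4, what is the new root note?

Moving from fret 7 to fret 4 shifts the root by -3 semitones.
Eb down 3 semitones is C.

C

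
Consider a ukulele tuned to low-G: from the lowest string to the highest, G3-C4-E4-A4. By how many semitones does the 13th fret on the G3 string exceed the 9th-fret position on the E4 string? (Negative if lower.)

G3 at fret 13 → G#4 (MIDI 68); E4 at fret 9 → C#5 (MIDI 73).
68 − 73 = -5, so the two pitches are 5 semitones apart.

-5 semitones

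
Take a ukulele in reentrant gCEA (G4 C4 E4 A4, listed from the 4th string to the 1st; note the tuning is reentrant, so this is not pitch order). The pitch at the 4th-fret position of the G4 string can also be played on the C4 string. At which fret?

11

G4 at fret 4 is G4 + 4 semitones = B4.
The open C4 string is 7 semitones below the open G4, so the same pitch on the C4 string lies at fret 4 + 7 = 11.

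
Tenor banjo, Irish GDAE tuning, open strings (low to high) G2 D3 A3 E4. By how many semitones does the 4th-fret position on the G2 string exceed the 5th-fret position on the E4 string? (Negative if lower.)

-22 semitones

G2 at fret 4 → B2 (MIDI 47); E4 at fret 5 → A4 (MIDI 69).
47 − 69 = -22, so the two pitches are 22 semitones apart.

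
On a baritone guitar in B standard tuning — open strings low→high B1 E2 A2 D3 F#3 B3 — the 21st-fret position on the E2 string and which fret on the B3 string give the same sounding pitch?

2

Fret 21 on E2 is MIDI 40 + 21 = 61 (C#4). On the B3 string (open MIDI 59), that pitch is 61 − 59 = fret 2.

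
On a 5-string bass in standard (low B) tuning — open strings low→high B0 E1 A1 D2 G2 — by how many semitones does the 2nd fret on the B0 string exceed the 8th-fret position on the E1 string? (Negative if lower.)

B0 at fret 2 → C#1 (MIDI 25); E1 at fret 8 → C2 (MIDI 36).
25 − 36 = -11, so the two pitches are 11 semitones apart.

-11 semitones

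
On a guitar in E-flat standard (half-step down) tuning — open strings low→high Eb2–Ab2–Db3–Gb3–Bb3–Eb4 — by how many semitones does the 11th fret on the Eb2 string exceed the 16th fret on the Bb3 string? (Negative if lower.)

-24 semitones

Eb2 at fret 11 → D3 (MIDI 50); Bb3 at fret 16 → D5 (MIDI 74).
50 − 74 = -24, so the two pitches are 24 semitones apart.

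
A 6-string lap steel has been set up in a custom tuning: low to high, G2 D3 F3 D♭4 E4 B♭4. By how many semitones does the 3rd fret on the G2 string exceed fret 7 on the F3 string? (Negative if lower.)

G2 at fret 3 → B♭2 (MIDI 46); F3 at fret 7 → C4 (MIDI 60).
46 − 60 = -14, so the two pitches are 14 semitones apart.

-14 semitones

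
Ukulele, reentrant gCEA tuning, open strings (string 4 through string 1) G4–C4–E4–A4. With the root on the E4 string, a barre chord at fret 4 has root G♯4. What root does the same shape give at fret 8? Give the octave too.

C5

Moving from fret 4 to fret 8 shifts the root by 4 semitones.
G♯4 up 4 semitones is C5.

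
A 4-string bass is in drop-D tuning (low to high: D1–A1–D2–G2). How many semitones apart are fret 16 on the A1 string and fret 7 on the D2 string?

A1 at fret 16 → C♯3 (MIDI 49); D2 at fret 7 → A2 (MIDI 45).
49 − 45 = 4, so the two pitches are 4 semitones apart, with C♯3 the higher.

4 semitones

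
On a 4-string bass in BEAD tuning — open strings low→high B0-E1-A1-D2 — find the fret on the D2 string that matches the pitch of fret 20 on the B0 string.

B0 at fret 20 is B0 + 20 semitones = G2.
The open D2 string is 15 semitones above the open B0, so the same pitch on the D2 string lies at fret 20 − 15 = 5.

5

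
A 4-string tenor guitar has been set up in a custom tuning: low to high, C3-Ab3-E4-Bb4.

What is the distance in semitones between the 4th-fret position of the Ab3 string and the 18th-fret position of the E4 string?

Ab3 at fret 4 → C4 (MIDI 60); E4 at fret 18 → Bb5 (MIDI 82).
60 − 82 = -22, so the two pitches are 22 semitones apart, with Bb5 the higher.

22 semitones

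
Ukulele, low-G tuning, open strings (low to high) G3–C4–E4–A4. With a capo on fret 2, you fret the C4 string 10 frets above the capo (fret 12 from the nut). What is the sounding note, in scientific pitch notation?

C5

The capo raises the open C4 by 2 semitones to D4; fretting 10 more gives C4 + 2 + 10 = C4 + 12 semitones = C5.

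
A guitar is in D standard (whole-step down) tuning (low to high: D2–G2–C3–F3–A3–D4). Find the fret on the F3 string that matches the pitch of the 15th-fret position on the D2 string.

D2 at fret 15 is D2 + 15 semitones = F3.
The open F3 string is 15 semitones above the open D2, so the same pitch on the F3 string lies at fret 15 − 15 = 0.

0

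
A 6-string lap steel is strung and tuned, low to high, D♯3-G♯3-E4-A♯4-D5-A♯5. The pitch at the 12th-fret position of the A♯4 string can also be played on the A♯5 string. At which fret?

0

Fret 12 on A♯4 is MIDI 70 + 12 = 82 (A♯5). On the A♯5 string (open MIDI 82), that pitch is 82 − 82 = fret 0.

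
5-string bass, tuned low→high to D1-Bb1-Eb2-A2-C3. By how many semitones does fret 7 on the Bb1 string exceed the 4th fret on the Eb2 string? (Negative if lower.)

-2 semitones

Bb1 at fret 7 → F2 (MIDI 41); Eb2 at fret 4 → G2 (MIDI 43).
41 − 43 = -2, so the two pitches are 2 semitones apart.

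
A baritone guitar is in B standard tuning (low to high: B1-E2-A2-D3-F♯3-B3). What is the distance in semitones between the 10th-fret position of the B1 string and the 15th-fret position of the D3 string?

20 semitones

B1 at fret 10 → A2 (MIDI 45); D3 at fret 15 → F4 (MIDI 65).
45 − 65 = -20, so the two pitches are 20 semitones apart, with F4 the higher.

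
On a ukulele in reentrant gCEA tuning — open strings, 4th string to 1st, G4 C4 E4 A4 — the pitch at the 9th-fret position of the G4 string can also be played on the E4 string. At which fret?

Fret 9 on G4 is MIDI 67 + 9 = 76 (E5). On the E4 string (open MIDI 64), that pitch is 76 − 64 = fret 12.

12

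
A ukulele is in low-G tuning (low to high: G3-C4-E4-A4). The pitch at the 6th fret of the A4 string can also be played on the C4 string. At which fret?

A4 at fret 6 is A4 + 6 semitones = D#5.
The open C4 string is 9 semitones below the open A4, so the same pitch on the C4 string lies at fret 6 + 9 = 15.

15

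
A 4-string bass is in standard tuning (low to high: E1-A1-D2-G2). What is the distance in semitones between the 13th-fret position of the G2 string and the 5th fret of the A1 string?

18 semitones

G2 at fret 13 → G♯3 (MIDI 56); A1 at fret 5 → D2 (MIDI 38).
56 − 38 = 18, so the two pitches are 18 semitones apart, with G♯3 the higher.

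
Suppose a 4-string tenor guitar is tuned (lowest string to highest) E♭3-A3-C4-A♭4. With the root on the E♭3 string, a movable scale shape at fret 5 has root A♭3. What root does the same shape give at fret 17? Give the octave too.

Moving from fret 5 to fret 17 shifts the root by 12 semitones.
A♭3 up 12 semitones is A♭4.

A♭4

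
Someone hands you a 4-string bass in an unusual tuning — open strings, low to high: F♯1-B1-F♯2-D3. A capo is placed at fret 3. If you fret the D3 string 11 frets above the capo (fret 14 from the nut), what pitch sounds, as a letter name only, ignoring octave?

The capo raises the open D3 by 3 semitones to F3; fretting 11 more gives D3 + 3 + 11 = D3 + 14 semitones, landing on E.

E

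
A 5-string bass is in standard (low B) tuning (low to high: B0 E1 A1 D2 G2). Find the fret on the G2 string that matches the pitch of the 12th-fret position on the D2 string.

7

D2 at fret 12 is D2 + 12 semitones = D3.
The open G2 string is 5 semitones above the open D2, so the same pitch on the G2 string lies at fret 12 − 5 = 7.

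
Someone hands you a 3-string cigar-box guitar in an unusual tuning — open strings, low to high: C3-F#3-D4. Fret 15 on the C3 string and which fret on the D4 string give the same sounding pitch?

Fret 15 on C3 is MIDI 48 + 15 = 63 (D#4). On the D4 string (open MIDI 62), that pitch is 63 − 62 = fret 1.

1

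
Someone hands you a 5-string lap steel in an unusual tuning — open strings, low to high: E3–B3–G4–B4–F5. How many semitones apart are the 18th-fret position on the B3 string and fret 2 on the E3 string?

B3 at fret 18 → F5 (MIDI 77); E3 at fret 2 → F#3 (MIDI 54).
77 − 54 = 23, so the two pitches are 23 semitones apart, with F5 the higher.

23 semitones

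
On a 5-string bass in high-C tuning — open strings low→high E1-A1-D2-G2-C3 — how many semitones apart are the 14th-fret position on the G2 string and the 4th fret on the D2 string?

G2 at fret 14 → A3 (MIDI 57); D2 at fret 4 → F#2 (MIDI 42).
57 − 42 = 15, so the two pitches are 15 semitones apart, with A3 the higher.

15 semitones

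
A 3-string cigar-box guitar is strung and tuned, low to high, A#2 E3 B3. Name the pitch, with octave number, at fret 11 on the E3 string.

Each fret is one semitone, so E3 + 11 = D#4.
(Equivalently spelled Eb4.)

D#4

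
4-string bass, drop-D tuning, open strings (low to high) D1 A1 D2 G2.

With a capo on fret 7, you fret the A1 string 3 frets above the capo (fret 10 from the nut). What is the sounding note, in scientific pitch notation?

The capo raises the open A1 by 7 semitones to E2; fretting 3 more gives A1 + 7 + 3 = A1 + 10 semitones = G2.

G2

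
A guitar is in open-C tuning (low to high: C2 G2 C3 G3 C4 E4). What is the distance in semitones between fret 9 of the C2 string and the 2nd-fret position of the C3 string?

C2 at fret 9 → A2 (MIDI 45); C3 at fret 2 → D3 (MIDI 50).
45 − 50 = -5, so the two pitches are 5 semitones apart, with D3 the higher.

5 semitones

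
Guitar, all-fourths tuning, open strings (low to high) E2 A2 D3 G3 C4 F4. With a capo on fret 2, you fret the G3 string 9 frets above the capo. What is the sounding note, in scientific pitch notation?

The capo raises the open G3 by 2 semitones to A3; fretting 9 more gives G3 + 2 + 9 = G3 + 11 semitones = F#4.
(Also written Gb.)

F#4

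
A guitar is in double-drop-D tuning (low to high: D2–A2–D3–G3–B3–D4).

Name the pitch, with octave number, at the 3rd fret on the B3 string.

The open B3 string plus 3 semitones: B–C–C#–D.
The walk passes from B into C once, so the octave number goes from 3 to 4.

D4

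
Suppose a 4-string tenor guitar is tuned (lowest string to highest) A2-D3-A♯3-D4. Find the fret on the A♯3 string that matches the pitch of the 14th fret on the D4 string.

18

D4 at fret 14 is D4 + 14 semitones = E5.
The open A♯3 string is 4 semitones below the open D4, so the same pitch on the A♯3 string lies at fret 14 + 4 = 18.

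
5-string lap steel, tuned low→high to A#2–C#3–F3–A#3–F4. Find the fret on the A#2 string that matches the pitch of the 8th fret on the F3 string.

F3 at fret 8 is F3 + 8 semitones = C#4.
The open A#2 string is 7 semitones below the open F3, so the same pitch on the A#2 string lies at fret 8 + 7 = 15.

15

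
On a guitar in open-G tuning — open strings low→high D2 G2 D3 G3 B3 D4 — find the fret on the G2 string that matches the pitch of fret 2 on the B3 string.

B3 at fret 2 is B3 + 2 semitones = C#4.
The open G2 string is 16 semitones below the open B3, so the same pitch on the G2 string lies at fret 2 + 16 = 18.

18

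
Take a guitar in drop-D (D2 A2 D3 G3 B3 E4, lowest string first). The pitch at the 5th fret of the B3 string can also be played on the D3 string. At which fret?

14

Fret 5 on B3 is MIDI 59 + 5 = 64 (E4). On the D3 string (open MIDI 50), that pitch is 64 − 50 = fret 14.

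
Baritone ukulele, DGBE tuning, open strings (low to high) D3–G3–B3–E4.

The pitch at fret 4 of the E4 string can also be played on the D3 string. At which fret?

Fret 4 on E4 is MIDI 64 + 4 = 68 (G♯4). On the D3 string (open MIDI 50), that pitch is 68 − 50 = fret 18.

18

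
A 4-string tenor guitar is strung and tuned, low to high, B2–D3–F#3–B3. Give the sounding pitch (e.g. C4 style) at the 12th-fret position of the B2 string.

B2 is MIDI 47. Adding 12 gives 59, which is B3.

B3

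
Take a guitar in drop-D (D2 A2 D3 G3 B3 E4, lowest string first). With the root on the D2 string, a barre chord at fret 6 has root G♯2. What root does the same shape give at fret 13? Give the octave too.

D♯3

Moving from fret 6 to fret 13 shifts the root by 7 semitones.
G♯2 up 7 semitones is D♯3.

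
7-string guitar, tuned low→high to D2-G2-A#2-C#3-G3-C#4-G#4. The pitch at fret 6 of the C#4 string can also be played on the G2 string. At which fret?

C#4 at fret 6 is C#4 + 6 semitones = G4.
The open G2 string is 18 semitones below the open C#4, so the same pitch on the G2 string lies at fret 6 + 18 = 24.

24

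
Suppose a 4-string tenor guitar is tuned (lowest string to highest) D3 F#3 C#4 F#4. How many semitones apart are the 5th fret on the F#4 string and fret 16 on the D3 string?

F#4 at fret 5 → B4 (MIDI 71); D3 at fret 16 → F#4 (MIDI 66).
71 − 66 = 5, so the two pitches are 5 semitones apart, with B4 the higher.

5 semitones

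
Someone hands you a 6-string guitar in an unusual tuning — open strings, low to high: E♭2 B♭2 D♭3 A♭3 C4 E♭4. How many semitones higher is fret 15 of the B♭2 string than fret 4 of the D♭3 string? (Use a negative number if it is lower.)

8 semitones

B♭2 at fret 15 → D♭4 (MIDI 61); D♭3 at fret 4 → F3 (MIDI 53).
61 − 53 = 8, so the two pitches are 8 semitones apart.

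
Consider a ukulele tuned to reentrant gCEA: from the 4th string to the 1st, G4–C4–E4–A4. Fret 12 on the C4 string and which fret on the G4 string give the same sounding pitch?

5

C4 at fret 12 is C4 + 12 semitones = C5.
The open G4 string is 7 semitones above the open C4, so the same pitch on the G4 string lies at fret 12 − 7 = 5.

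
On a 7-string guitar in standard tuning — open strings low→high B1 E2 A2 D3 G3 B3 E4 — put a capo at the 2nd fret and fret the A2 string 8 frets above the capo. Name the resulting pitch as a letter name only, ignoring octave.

The capo raises the open A2 by 2 semitones to B2; fretting 8 more gives A2 + 2 + 8 = A2 + 10 semitones, landing on G.

G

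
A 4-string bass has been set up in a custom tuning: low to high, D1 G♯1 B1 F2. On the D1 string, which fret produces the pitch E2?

E2 is 14 semitones above the open D1 (D–D#–E–F–…–D–D#–E), so it sits at fret 14.

14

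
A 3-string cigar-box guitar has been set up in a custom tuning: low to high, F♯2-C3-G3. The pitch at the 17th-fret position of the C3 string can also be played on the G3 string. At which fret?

10

Fret 17 on C3 is MIDI 48 + 17 = 65 (F4). On the G3 string (open MIDI 55), that pitch is 65 − 55 = fret 10.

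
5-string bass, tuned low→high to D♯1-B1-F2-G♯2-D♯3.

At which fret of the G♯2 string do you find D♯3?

D♯3 is 7 semitones above the open G♯2 (G#–A–A#–B–C–C#–D–D#), so it sits at fret 7.

7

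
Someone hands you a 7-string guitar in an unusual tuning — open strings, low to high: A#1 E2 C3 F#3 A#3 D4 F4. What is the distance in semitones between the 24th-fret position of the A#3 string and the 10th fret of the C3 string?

A#3 at fret 24 → A#5 (MIDI 82); C3 at fret 10 → A#3 (MIDI 58).
82 − 58 = 24, so the two pitches are 24 semitones apart, with A#5 the higher.

24 semitones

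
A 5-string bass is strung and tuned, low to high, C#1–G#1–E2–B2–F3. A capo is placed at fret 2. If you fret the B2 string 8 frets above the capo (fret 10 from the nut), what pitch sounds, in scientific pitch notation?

A3

The capo raises the open B2 by 2 semitones to C#3; fretting 8 more gives B2 + 2 + 8 = B2 + 10 semitones = A3.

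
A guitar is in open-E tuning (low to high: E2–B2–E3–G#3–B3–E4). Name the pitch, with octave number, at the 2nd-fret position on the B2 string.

The open B2 string plus 2 semitones: B–C–C#.
The walk passes from B into C once, so the octave number goes from 2 to 3.
(Equivalently spelled Db3.)

C#3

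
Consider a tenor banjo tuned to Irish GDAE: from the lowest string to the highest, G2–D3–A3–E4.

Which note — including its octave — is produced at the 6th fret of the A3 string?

D#4

Each fret is one semitone, so A3 + 6 = D#4.
(Equivalently spelled Eb4.)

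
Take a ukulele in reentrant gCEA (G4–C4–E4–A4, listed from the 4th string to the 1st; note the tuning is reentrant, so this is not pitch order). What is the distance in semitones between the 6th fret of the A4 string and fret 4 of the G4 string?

A4 at fret 6 → D#5 (MIDI 75); G4 at fret 4 → B4 (MIDI 71).
75 − 71 = 4, so the two pitches are 4 semitones apart, with D#5 the higher.

4 semitones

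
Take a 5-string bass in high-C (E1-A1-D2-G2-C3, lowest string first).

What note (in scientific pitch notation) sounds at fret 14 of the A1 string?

B2

The open A1 string plus 14 semitones: A–A#–B–C–…–A–A#–B.
The walk passes from B into C once, so the octave number goes from 1 to 2.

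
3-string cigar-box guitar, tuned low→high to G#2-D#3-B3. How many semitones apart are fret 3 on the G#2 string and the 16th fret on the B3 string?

28 semitones

G#2 at fret 3 → B2 (MIDI 47); B3 at fret 16 → D#5 (MIDI 75).
47 − 75 = -28, so the two pitches are 28 semitones apart, with D#5 the higher.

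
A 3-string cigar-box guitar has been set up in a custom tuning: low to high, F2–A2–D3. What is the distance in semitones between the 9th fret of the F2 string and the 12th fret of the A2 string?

F2 at fret 9 → D3 (MIDI 50); A2 at fret 12 → A3 (MIDI 57).
50 − 57 = -7, so the two pitches are 7 semitones apart, with A3 the higher.

7 semitones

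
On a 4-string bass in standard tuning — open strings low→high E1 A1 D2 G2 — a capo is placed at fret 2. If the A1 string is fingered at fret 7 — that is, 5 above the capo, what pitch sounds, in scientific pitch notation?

The capo raises the open A1 by 2 semitones to B1; fretting 5 more gives A1 + 2 + 5 = A1 + 7 semitones = E2.

E2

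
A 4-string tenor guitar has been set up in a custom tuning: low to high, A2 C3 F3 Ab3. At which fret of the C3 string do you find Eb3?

3

Eb3 is 3 semitones above the open C3 (C–Db–D–Eb), so it sits at fret 3.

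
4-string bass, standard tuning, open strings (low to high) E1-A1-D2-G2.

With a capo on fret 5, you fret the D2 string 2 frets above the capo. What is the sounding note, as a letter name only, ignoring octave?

The capo raises the open D2 by 5 semitones to G2; fretting 2 more gives D2 + 5 + 2 = D2 + 7 semitones, landing on A.

A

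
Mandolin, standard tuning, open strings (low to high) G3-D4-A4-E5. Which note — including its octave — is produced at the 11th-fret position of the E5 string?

E5 is MIDI 76. Adding 11 gives 87, which is D#6.

D#6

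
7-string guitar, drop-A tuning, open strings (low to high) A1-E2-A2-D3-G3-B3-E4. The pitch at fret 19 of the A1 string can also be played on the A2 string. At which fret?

Fret 19 on A1 is MIDI 33 + 19 = 52 (E3). On the A2 string (open MIDI 45), that pitch is 52 − 45 = fret 7.

7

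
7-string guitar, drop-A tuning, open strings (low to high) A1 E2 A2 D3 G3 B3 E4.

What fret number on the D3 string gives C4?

C4 is 10 semitones above the open D3 (D–D#–E–F–…–A#–B–C), so it sits at fret 10.

10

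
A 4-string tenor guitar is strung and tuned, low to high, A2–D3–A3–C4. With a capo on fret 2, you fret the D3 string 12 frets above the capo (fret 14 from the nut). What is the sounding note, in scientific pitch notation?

E4

The capo raises the open D3 by 2 semitones to E3; fretting 12 more gives D3 + 2 + 12 = D3 + 14 semitones = E4.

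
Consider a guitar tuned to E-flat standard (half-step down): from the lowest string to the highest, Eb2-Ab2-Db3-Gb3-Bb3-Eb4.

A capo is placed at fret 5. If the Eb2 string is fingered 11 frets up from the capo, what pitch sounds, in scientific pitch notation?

G3

The capo raises the open Eb2 by 5 semitones to Ab2; fretting 11 more gives Eb2 + 5 + 11 = Eb2 + 16 semitones = G3.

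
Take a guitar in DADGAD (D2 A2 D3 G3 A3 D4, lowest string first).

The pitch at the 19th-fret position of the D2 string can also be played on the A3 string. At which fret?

0

Fret 19 on D2 is MIDI 38 + 19 = 57 (A3). On the A3 string (open MIDI 57), that pitch is 57 − 57 = fret 0.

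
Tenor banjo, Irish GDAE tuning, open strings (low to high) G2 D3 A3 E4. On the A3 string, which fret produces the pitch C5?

C5 is 15 semitones above the open A3 (A–A#–B–C–…–A#–B–C), so it sits at fret 15.

15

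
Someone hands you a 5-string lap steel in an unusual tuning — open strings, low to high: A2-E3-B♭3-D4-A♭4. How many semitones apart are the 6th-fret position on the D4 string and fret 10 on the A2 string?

13 semitones

D4 at fret 6 → A♭4 (MIDI 68); A2 at fret 10 → G3 (MIDI 55).
68 − 55 = 13, so the two pitches are 13 semitones apart, with A♭4 the higher.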